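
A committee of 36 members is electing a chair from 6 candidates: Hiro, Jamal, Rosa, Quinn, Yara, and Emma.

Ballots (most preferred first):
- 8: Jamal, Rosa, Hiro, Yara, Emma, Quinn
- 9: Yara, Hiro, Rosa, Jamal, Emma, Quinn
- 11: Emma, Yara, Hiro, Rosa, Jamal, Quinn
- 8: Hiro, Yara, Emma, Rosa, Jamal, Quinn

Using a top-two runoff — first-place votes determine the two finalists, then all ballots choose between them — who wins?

Yara

Round 1 first-place votes: Hiro 8, Jamal 8, Rosa 0, Quinn 0, Yara 9, Emma 11. Emma and Yara advance.
Runoff: Emma is ranked above Yara on 11 ballots, Yara above Emma on 25.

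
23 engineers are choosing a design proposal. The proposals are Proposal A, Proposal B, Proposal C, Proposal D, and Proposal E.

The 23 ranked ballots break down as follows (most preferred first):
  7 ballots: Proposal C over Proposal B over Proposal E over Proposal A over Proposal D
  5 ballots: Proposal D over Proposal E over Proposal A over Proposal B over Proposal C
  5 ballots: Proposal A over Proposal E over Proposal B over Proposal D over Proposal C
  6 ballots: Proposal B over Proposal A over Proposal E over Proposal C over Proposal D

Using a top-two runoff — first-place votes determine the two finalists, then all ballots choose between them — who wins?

Proposal B

Round 1 first-place votes: Proposal A 5, Proposal B 6, Proposal C 7, Proposal D 5, Proposal E 0. Proposal C and Proposal B advance.
Runoff: Proposal C is ranked above Proposal B on 7 ballots, Proposal B above Proposal C on 16.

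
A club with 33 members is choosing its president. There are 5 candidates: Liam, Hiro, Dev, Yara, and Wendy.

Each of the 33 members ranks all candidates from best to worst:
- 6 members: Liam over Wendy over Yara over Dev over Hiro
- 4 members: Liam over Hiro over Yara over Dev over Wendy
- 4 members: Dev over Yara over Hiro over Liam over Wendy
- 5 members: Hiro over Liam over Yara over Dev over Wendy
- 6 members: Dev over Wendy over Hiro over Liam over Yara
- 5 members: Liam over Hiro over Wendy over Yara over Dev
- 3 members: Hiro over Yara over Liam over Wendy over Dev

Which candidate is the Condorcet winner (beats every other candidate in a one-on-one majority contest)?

Hiro vs Liam: 18–15
Hiro vs Dev: 17–16
Hiro vs Yara: 23–10
Hiro vs Wendy: 21–12
Hiro beats every other candidate.

Hiro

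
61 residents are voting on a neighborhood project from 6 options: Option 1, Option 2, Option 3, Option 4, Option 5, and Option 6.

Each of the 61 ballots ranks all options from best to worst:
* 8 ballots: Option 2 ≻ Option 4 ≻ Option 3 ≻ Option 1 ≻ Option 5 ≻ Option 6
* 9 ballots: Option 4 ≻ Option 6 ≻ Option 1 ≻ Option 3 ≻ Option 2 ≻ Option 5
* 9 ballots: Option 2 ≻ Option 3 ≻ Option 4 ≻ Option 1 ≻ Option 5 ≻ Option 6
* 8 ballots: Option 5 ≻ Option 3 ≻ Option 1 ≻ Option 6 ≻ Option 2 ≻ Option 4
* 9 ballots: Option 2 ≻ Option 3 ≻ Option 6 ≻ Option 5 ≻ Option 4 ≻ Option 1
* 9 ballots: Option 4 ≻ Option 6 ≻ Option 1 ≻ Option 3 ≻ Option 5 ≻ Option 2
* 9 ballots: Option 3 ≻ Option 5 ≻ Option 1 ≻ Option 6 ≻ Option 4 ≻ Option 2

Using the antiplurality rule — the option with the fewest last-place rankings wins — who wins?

Last-place votes: Option 1 9, Option 2 18, Option 3 0, Option 4 8, Option 5 9, Option 6 17.

Option 3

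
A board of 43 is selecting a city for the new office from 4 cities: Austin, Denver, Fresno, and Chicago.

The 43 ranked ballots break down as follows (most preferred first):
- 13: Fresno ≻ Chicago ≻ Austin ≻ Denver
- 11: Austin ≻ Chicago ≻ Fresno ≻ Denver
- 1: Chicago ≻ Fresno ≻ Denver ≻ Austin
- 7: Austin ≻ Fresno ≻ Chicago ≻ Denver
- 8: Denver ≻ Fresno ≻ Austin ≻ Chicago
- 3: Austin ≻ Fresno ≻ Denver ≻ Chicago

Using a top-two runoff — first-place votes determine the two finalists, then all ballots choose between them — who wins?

Fresno

Round 1 first-place votes: Austin 21, Denver 8, Fresno 13, Chicago 1. Austin and Fresno advance.
Runoff: Austin is ranked above Fresno on 21 ballots, Fresno above Austin on 22.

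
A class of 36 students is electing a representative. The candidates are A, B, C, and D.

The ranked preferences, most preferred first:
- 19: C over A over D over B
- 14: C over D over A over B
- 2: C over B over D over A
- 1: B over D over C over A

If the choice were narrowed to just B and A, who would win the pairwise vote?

A

B is ranked above A on 3 ballots; A above B on 33.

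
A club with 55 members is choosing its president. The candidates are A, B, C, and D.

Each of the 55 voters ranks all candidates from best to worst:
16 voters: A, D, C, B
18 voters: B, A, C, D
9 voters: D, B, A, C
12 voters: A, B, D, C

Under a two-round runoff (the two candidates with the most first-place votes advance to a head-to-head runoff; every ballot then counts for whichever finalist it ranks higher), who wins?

Round 1 first-place votes: A 28, B 18, C 0, D 9. A and B advance.
Runoff: A is ranked above B on 28 ballots, B above A on 27.

A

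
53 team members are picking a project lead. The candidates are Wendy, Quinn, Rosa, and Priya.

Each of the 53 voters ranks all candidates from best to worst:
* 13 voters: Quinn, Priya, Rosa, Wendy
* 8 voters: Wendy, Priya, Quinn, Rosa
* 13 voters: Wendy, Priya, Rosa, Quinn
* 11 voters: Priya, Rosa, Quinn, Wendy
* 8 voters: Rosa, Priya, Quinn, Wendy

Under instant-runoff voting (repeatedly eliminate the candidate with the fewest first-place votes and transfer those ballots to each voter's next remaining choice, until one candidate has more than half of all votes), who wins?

Round 1: Wendy 21, Quinn 13, Rosa 8, Priya 11. Rosa eliminated.
Round 2: Wendy 21, Quinn 13, Priya 19. Quinn eliminated.
Round 3: Wendy 21, Priya 32. Priya has a majority (≥27).

Priya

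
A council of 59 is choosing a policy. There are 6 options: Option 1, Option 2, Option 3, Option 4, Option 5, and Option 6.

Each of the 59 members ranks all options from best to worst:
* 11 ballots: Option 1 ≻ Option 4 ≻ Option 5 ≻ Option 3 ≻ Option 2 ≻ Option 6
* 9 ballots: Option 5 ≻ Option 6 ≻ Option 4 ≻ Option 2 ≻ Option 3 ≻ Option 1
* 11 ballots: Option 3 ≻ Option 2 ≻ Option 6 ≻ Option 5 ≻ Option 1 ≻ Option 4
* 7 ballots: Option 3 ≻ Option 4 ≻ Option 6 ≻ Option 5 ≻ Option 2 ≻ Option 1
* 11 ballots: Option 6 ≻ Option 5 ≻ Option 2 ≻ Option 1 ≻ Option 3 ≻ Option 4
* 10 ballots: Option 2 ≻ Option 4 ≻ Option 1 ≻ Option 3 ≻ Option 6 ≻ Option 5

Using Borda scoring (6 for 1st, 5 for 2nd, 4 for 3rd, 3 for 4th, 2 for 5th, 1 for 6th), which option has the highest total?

Option 1: 11×6 + 9×1 + 11×2 + 7×1 + 11×3 + 10×4 = 177
Option 2: 11×2 + 9×3 + 11×5 + 7×2 + 11×4 + 10×6 = 222
Option 3: 11×3 + 9×2 + 11×6 + 7×6 + 11×2 + 10×3 = 211
Option 4: 11×5 + 9×4 + 11×1 + 7×5 + 11×1 + 10×5 = 198
Option 5: 11×4 + 9×6 + 11×3 + 7×3 + 11×5 + 10×1 = 217
Option 6: 11×1 + 9×5 + 11×4 + 7×4 + 11×6 + 10×2 = 214

Option 2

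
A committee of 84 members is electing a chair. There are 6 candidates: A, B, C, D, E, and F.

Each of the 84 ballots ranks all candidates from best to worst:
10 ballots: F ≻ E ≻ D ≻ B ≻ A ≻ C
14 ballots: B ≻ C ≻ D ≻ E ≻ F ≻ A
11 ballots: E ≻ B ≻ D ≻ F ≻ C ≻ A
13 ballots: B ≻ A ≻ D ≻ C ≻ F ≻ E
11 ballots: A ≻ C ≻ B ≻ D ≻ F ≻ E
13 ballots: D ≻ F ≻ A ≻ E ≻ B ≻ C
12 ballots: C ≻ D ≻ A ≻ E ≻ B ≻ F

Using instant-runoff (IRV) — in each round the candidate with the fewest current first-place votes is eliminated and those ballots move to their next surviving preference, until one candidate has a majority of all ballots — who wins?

Round 1: A 11, B 27, C 12, D 13, E 11, F 10. F eliminated.
Round 2: A 11, B 27, C 12, D 13, E 21. A eliminated.
Round 3: B 27, C 23, D 13, E 21. D eliminated.
Round 4: B 27, C 23, E 34. C eliminated.
Round 5: B 38, E 46. E has a majority (≥43).

E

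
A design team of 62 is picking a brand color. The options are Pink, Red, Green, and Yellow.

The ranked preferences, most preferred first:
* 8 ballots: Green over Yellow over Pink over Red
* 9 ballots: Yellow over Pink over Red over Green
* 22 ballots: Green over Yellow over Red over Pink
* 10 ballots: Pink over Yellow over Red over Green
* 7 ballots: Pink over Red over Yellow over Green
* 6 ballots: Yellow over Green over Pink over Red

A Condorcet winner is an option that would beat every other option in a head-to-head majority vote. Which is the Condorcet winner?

Yellow

Yellow vs Pink: 45–17
Yellow vs Red: 55–7
Yellow vs Green: 32–30
Yellow beats every other option.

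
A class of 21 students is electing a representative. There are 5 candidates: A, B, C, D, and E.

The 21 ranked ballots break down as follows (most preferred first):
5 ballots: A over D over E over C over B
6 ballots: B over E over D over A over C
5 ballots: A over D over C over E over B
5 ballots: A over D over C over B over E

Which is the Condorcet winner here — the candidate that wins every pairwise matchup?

A

A vs B: 15–6
A vs C: 21–0
A vs D: 15–6
A vs E: 15–6
A beats every other candidate.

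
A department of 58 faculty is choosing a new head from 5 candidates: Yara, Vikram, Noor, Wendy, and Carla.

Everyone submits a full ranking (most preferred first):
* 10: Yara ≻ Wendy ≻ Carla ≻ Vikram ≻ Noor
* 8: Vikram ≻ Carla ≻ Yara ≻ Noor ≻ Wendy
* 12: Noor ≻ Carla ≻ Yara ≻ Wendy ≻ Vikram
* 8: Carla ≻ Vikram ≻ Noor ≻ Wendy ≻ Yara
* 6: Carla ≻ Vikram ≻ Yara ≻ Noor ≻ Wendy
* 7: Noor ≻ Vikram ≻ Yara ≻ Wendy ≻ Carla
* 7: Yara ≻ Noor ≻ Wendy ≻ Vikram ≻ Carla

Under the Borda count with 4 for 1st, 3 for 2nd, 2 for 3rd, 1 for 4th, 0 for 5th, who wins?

Yara: 10×4 + 8×2 + 12×2 + 8×0 + 6×2 + 7×2 + 7×4 = 134
Vikram: 10×1 + 8×4 + 12×0 + 8×3 + 6×3 + 7×3 + 7×1 = 112
Noor: 10×0 + 8×1 + 12×4 + 8×2 + 6×1 + 7×4 + 7×3 = 127
Wendy: 10×3 + 8×0 + 12×1 + 8×1 + 6×0 + 7×1 + 7×2 = 71
Carla: 10×2 + 8×3 + 12×3 + 8×4 + 6×4 + 7×0 + 7×0 = 136

Carla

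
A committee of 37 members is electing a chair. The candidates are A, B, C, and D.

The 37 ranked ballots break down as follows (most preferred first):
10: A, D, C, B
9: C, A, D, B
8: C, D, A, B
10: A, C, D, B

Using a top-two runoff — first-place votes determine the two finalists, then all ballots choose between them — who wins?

A

Round 1 first-place votes: A 20, B 0, C 17, D 0. A and C advance.
Runoff: A is ranked above C on 20 ballots, C above A on 17.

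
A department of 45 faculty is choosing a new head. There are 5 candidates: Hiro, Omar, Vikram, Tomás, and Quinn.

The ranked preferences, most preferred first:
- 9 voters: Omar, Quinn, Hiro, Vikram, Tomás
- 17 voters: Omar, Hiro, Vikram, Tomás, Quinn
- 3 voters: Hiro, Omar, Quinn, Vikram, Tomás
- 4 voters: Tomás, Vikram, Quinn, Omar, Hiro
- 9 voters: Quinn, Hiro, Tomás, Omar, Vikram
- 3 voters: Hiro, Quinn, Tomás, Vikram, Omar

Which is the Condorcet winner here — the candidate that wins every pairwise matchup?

Omar

Omar vs Hiro: 30–15
Omar vs Vikram: 38–7
Omar vs Tomás: 29–16
Omar vs Quinn: 29–16
Omar beats every other candidate.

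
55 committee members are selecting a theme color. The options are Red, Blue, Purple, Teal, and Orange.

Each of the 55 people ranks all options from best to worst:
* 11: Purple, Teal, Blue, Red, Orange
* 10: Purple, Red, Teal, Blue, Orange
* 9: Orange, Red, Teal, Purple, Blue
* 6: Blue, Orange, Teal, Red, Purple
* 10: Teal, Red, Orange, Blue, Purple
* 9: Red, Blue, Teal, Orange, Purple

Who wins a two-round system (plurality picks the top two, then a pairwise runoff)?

Teal

Round 1 first-place votes: Red 9, Blue 6, Purple 21, Teal 10, Orange 9. Purple and Teal advance.
Runoff: Purple is ranked above Teal on 21 ballots, Teal above Purple on 34.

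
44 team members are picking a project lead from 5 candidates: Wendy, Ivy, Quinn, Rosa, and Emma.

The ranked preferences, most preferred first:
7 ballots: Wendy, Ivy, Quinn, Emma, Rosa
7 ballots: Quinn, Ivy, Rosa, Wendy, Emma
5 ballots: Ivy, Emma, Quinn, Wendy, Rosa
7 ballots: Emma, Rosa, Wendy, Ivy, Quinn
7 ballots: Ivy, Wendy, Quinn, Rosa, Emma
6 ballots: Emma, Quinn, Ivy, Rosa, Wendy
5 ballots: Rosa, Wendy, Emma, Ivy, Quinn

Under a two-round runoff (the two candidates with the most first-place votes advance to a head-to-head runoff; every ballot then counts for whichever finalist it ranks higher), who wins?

Round 1 first-place votes: Wendy 7, Ivy 12, Quinn 7, Rosa 5, Emma 13. Emma and Ivy advance.
Runoff: Emma is ranked above Ivy on 18 ballots, Ivy above Emma on 26.

Ivy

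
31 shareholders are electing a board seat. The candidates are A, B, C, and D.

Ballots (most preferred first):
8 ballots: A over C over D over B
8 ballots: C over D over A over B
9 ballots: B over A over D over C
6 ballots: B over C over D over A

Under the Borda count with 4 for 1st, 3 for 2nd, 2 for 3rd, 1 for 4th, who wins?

C

A: 8×4 + 8×2 + 9×3 + 6×1 = 81
B: 8×1 + 8×1 + 9×4 + 6×4 = 76
C: 8×3 + 8×4 + 9×1 + 6×3 = 83
D: 8×2 + 8×3 + 9×2 + 6×2 = 70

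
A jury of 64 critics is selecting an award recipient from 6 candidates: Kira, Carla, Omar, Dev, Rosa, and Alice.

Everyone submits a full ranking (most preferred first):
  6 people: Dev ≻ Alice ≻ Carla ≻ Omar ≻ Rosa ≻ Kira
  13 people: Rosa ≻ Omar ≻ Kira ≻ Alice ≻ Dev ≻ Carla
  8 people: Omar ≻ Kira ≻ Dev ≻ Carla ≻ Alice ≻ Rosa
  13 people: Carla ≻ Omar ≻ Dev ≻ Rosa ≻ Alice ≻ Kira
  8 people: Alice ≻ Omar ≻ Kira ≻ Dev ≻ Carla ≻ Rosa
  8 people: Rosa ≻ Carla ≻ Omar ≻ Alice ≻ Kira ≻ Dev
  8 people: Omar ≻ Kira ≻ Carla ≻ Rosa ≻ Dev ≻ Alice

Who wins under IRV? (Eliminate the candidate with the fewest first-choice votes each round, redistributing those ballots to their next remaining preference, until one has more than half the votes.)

Omar

Round 1: Kira 0, Carla 13, Omar 16, Dev 6, Rosa 21, Alice 8. Kira eliminated.
Round 2: Carla 13, Omar 16, Dev 6, Rosa 21, Alice 8. Dev eliminated.
Round 3: Carla 13, Omar 16, Rosa 21, Alice 14. Carla eliminated.
Round 4: Omar 29, Rosa 21, Alice 14. Alice eliminated.
Round 5: Omar 43, Rosa 21. Omar has a majority (≥33).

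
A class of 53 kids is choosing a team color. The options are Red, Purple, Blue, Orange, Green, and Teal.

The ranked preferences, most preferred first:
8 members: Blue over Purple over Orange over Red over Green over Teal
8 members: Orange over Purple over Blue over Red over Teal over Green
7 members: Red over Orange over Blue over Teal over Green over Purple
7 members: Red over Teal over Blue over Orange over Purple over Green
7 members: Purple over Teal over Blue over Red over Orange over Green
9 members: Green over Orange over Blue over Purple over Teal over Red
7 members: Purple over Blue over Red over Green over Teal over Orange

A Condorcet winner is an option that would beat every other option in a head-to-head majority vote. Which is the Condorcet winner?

Blue vs Red: 39–14
Blue vs Purple: 31–22
Blue vs Orange: 29–24
Blue vs Green: 44–9
Blue vs Teal: 39–14
Blue beats every other option.

Blue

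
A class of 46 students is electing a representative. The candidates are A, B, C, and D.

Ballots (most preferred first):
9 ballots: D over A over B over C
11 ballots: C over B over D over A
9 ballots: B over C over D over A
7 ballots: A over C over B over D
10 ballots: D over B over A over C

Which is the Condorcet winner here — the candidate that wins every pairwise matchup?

B

B vs A: 30–16
B vs C: 28–18
B vs D: 27–19
B beats every other candidate.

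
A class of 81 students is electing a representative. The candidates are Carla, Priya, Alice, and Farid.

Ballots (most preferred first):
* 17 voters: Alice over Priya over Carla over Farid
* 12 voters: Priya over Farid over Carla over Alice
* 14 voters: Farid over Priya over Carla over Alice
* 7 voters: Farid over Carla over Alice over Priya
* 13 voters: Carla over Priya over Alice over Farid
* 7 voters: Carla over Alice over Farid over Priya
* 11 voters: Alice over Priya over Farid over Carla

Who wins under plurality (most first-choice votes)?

Alice

First-place votes: Carla 20, Priya 12, Alice 28, Farid 21.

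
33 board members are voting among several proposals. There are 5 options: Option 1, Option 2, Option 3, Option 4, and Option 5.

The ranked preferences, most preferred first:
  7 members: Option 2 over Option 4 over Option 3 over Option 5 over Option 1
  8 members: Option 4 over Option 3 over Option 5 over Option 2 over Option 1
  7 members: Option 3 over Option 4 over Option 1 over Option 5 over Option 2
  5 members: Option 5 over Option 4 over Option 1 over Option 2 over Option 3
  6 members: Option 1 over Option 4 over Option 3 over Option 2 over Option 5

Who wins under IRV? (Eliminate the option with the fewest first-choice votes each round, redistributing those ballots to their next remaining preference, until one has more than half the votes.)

Option 4

Round 1: Option 1 6, Option 2 7, Option 3 7, Option 4 8, Option 5 5. Option 5 eliminated.
Round 2: Option 1 6, Option 2 7, Option 3 7, Option 4 13. Option 1 eliminated.
Round 3: Option 2 7, Option 3 7, Option 4 19. Option 4 has a majority (≥17).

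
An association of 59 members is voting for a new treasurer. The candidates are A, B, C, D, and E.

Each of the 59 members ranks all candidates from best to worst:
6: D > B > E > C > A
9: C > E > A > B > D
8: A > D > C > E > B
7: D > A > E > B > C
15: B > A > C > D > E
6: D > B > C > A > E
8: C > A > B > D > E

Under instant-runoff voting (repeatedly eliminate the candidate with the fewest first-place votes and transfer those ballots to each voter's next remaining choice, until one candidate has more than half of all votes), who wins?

Round 1: A 8, B 15, C 17, D 19, E 0. E eliminated.
Round 2: A 8, B 15, C 17, D 19. A eliminated.
Round 3: B 15, C 17, D 27. B eliminated.
Round 4: C 32, D 27. C has a majority (≥30).

C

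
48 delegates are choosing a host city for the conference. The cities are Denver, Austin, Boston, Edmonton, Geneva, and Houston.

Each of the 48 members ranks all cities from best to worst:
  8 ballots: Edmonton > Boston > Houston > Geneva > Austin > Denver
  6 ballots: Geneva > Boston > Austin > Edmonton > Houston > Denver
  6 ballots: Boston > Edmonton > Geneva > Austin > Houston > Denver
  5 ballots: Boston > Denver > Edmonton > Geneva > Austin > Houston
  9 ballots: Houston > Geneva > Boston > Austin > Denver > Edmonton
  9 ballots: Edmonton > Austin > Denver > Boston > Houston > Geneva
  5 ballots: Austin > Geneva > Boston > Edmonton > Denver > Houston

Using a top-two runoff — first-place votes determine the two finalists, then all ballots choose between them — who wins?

Boston

Round 1 first-place votes: Denver 0, Austin 5, Boston 11, Edmonton 17, Geneva 6, Houston 9. Edmonton and Boston advance.
Runoff: Edmonton is ranked above Boston on 17 ballots, Boston above Edmonton on 31.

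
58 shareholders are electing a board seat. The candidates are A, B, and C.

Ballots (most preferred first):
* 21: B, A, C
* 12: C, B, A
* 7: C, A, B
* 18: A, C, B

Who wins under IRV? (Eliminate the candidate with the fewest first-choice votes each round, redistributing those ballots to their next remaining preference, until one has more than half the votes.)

Round 1: A 18, B 21, C 19. A eliminated.
Round 2: B 21, C 37. C has a majority (≥30).

C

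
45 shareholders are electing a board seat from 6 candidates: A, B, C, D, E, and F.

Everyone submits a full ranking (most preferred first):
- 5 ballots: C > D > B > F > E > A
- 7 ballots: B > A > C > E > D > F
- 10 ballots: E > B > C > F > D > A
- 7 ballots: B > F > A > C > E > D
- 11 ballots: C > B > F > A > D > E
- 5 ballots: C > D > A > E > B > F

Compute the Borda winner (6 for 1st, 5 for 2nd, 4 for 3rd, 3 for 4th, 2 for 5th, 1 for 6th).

B

A: 5×1 + 7×5 + 10×1 + 7×4 + 11×3 + 5×4 = 131
B: 5×4 + 7×6 + 10×5 + 7×6 + 11×5 + 5×2 = 219
C: 5×6 + 7×4 + 10×4 + 7×3 + 11×6 + 5×6 = 215
D: 5×5 + 7×2 + 10×2 + 7×1 + 11×2 + 5×5 = 113
E: 5×2 + 7×3 + 10×6 + 7×2 + 11×1 + 5×3 = 131
F: 5×3 + 7×1 + 10×3 + 7×5 + 11×4 + 5×1 = 136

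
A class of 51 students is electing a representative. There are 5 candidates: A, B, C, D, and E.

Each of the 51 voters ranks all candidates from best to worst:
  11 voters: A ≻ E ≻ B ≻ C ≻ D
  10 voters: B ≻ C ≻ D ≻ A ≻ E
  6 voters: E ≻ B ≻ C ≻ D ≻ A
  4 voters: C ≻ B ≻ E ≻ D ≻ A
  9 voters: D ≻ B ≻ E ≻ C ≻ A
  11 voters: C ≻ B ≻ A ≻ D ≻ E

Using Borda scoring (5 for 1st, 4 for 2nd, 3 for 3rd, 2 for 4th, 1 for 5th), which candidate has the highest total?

A: 11×5 + 10×2 + 6×1 + 4×1 + 9×1 + 11×3 = 127
B: 11×3 + 10×5 + 6×4 + 4×4 + 9×4 + 11×4 = 203
C: 11×2 + 10×4 + 6×3 + 4×5 + 9×2 + 11×5 = 173
D: 11×1 + 10×3 + 6×2 + 4×2 + 9×5 + 11×2 = 128
E: 11×4 + 10×1 + 6×5 + 4×3 + 9×3 + 11×1 = 134

B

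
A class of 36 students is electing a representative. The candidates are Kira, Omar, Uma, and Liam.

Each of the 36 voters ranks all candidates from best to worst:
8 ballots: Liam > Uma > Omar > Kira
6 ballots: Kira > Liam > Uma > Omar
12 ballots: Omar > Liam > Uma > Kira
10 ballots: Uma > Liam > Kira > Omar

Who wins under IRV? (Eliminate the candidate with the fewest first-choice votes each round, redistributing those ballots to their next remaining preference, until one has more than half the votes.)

Round 1: Kira 6, Omar 12, Uma 10, Liam 8. Kira eliminated.
Round 2: Omar 12, Uma 10, Liam 14. Uma eliminated.
Round 3: Omar 12, Liam 24. Liam has a majority (≥19).

Liam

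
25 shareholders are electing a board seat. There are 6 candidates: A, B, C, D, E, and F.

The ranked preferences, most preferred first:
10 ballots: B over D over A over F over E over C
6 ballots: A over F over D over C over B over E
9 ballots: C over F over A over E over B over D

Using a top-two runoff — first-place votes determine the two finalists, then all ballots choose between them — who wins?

Round 1 first-place votes: A 6, B 10, C 9, D 0, E 0, F 0. B and C advance.
Runoff: B is ranked above C on 10 ballots, C above B on 15.

C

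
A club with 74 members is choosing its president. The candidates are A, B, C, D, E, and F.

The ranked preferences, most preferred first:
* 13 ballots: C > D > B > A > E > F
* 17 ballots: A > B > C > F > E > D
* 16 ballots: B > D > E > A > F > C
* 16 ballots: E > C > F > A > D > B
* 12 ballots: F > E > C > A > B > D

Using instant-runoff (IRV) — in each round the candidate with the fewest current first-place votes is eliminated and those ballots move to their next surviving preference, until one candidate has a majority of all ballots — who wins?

B

Round 1: A 17, B 16, C 13, D 0, E 16, F 12. D eliminated.
Round 2: A 17, B 16, C 13, E 16, F 12. F eliminated.
Round 3: A 17, B 16, C 13, E 28. C eliminated.
Round 4: A 17, B 29, E 28. A eliminated.
Round 5: B 46, E 28. B has a majority (≥38).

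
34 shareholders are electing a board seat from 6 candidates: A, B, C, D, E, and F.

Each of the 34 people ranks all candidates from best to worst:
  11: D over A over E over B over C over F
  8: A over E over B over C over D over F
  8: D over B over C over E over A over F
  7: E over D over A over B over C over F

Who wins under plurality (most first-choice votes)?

First-place votes: A 8, B 0, C 0, D 19, E 7, F 0.

D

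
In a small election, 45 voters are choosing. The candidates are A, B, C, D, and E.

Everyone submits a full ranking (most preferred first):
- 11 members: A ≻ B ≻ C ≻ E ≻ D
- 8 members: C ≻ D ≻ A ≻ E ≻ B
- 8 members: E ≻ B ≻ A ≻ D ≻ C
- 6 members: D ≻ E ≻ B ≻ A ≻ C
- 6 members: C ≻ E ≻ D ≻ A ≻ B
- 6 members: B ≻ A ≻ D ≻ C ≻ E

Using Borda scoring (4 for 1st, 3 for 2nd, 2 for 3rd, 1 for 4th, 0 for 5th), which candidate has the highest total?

A: 11×4 + 8×2 + 8×2 + 6×1 + 6×1 + 6×3 = 106
B: 11×3 + 8×0 + 8×3 + 6×2 + 6×0 + 6×4 = 93
C: 11×2 + 8×4 + 8×0 + 6×0 + 6×4 + 6×1 = 84
D: 11×0 + 8×3 + 8×1 + 6×4 + 6×2 + 6×2 = 80
E: 11×1 + 8×1 + 8×4 + 6×3 + 6×3 + 6×0 = 87

A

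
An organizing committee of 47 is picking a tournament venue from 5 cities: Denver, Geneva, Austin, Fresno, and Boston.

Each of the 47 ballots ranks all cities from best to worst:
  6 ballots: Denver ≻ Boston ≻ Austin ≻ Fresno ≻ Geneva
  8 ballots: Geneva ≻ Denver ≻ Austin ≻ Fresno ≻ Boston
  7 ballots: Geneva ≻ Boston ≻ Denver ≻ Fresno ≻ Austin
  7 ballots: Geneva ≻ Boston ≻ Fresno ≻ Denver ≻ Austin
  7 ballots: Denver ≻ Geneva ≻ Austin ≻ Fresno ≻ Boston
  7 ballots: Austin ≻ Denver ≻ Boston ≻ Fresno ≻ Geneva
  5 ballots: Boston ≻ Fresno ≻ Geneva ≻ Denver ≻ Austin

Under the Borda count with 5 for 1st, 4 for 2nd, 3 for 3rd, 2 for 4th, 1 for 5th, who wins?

Denver

Denver: 6×5 + 8×4 + 7×3 + 7×2 + 7×5 + 7×4 + 5×2 = 170
Geneva: 6×1 + 8×5 + 7×5 + 7×5 + 7×4 + 7×1 + 5×3 = 166
Austin: 6×3 + 8×3 + 7×1 + 7×1 + 7×3 + 7×5 + 5×1 = 117
Fresno: 6×2 + 8×2 + 7×2 + 7×3 + 7×2 + 7×2 + 5×4 = 111
Boston: 6×4 + 8×1 + 7×4 + 7×4 + 7×1 + 7×3 + 5×5 = 141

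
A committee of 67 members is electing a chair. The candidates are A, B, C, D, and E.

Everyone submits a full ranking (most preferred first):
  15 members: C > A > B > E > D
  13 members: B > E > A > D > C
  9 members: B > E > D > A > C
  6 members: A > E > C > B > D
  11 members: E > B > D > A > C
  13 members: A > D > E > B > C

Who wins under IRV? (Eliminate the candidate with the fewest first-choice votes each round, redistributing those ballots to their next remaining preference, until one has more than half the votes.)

Round 1: A 19, B 22, C 15, D 0, E 11. D eliminated.
Round 2: A 19, B 22, C 15, E 11. E eliminated.
Round 3: A 19, B 33, C 15. C eliminated.
Round 4: A 34, B 33. A has a majority (≥34).

A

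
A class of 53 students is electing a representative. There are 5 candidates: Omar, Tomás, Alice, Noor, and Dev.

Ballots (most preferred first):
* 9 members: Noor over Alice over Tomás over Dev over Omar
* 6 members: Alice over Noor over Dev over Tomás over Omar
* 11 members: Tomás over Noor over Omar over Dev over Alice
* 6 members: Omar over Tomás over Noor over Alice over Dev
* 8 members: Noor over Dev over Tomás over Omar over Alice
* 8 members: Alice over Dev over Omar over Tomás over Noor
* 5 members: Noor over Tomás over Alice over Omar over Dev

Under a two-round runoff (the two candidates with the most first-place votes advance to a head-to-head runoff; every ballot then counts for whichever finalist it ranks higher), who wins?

Round 1 first-place votes: Omar 6, Tomás 11, Alice 14, Noor 22, Dev 0. Noor and Alice advance.
Runoff: Noor is ranked above Alice on 39 ballots, Alice above Noor on 14.

Noor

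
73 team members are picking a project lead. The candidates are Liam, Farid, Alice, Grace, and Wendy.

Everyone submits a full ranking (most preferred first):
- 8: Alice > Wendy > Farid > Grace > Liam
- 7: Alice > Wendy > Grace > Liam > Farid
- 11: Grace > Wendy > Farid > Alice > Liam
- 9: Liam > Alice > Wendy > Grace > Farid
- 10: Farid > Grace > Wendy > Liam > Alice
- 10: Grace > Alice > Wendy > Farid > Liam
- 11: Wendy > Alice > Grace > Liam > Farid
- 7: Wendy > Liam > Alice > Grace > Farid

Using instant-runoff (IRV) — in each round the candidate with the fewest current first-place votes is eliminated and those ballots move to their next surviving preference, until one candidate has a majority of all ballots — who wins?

Alice

Round 1: Liam 9, Farid 10, Alice 15, Grace 21, Wendy 18. Liam eliminated.
Round 2: Farid 10, Alice 24, Grace 21, Wendy 18. Farid eliminated.
Round 3: Alice 24, Grace 31, Wendy 18. Wendy eliminated.
Round 4: Alice 42, Grace 31. Alice has a majority (≥37).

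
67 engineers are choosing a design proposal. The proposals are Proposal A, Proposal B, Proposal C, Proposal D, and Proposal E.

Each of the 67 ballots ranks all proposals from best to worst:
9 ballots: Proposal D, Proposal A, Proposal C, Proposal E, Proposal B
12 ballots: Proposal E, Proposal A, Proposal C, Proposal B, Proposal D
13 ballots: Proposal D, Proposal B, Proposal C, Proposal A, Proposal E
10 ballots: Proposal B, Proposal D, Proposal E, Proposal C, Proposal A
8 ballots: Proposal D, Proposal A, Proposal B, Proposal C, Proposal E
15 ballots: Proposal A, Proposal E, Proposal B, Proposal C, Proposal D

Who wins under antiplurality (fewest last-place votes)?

Proposal C

Last-place votes: Proposal A 10, Proposal B 9, Proposal C 0, Proposal D 27, Proposal E 21.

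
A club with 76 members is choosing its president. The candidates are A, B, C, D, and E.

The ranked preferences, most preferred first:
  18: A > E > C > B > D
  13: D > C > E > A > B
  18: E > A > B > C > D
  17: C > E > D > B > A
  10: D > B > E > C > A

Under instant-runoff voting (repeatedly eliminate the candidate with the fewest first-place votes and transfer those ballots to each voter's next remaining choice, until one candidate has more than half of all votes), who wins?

E

Round 1: A 18, B 0, C 17, D 23, E 18. B eliminated.
Round 2: A 18, C 17, D 23, E 18. C eliminated.
Round 3: A 18, D 23, E 35. A eliminated.
Round 4: D 23, E 53. E has a majority (≥39).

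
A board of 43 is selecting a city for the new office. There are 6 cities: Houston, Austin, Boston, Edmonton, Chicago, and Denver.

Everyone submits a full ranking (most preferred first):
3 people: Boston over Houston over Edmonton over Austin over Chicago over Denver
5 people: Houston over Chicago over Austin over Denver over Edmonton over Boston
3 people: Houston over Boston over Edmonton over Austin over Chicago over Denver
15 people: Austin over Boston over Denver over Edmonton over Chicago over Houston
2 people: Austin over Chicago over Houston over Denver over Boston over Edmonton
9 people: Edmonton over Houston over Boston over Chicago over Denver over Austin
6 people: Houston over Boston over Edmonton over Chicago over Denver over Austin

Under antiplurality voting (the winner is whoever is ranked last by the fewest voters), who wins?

Chicago

Last-place votes: Houston 15, Austin 15, Boston 5, Edmonton 2, Chicago 0, Denver 6.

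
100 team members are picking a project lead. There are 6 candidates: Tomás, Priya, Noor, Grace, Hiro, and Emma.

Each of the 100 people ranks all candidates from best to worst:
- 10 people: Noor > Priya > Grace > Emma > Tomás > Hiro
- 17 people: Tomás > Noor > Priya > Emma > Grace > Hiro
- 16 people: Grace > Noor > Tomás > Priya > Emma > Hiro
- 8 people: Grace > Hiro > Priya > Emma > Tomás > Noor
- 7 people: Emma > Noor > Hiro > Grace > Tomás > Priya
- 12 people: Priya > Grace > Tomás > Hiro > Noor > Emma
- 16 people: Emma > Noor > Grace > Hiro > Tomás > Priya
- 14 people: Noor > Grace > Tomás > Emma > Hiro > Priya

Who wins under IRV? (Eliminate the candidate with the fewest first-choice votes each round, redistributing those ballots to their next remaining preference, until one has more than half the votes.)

Round 1: Tomás 17, Priya 12, Noor 24, Grace 24, Hiro 0, Emma 23. Hiro eliminated.
Round 2: Tomás 17, Priya 12, Noor 24, Grace 24, Emma 23. Priya eliminated.
Round 3: Tomás 17, Noor 24, Grace 36, Emma 23. Tomás eliminated.
Round 4: Noor 41, Grace 36, Emma 23. Emma eliminated.
Round 5: Noor 64, Grace 36. Noor has a majority (≥51).

Noor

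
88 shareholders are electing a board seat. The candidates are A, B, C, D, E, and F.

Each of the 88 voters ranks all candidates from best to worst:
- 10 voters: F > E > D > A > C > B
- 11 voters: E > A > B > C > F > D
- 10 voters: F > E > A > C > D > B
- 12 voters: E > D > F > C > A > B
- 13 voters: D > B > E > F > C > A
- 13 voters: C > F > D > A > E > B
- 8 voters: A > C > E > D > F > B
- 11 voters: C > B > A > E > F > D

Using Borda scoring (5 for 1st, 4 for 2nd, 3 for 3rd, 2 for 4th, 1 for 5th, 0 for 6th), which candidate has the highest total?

E

A: 10×2 + 11×4 + 10×3 + 12×1 + 13×0 + 13×2 + 8×5 + 11×3 = 205
B: 10×0 + 11×3 + 10×0 + 12×0 + 13×4 + 13×0 + 8×0 + 11×4 = 129
C: 10×1 + 11×2 + 10×2 + 12×2 + 13×1 + 13×5 + 8×4 + 11×5 = 241
D: 10×3 + 11×0 + 10×1 + 12×4 + 13×5 + 13×3 + 8×2 + 11×0 = 208
E: 10×4 + 11×5 + 10×4 + 12×5 + 13×3 + 13×1 + 8×3 + 11×2 = 293
F: 10×5 + 11×1 + 10×5 + 12×3 + 13×2 + 13×4 + 8×1 + 11×1 = 244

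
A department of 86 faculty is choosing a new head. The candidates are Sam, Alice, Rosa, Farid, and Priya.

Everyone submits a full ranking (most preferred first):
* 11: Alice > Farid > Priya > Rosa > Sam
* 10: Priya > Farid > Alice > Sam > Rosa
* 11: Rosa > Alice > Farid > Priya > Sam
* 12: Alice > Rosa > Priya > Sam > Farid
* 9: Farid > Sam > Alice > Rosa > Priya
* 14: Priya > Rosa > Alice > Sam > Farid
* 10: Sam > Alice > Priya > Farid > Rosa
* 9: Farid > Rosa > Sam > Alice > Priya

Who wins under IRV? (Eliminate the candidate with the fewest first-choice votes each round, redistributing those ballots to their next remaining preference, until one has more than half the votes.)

Alice

Round 1: Sam 10, Alice 23, Rosa 11, Farid 18, Priya 24. Sam eliminated.
Round 2: Alice 33, Rosa 11, Farid 18, Priya 24. Rosa eliminated.
Round 3: Alice 44, Farid 18, Priya 24. Alice has a majority (≥44).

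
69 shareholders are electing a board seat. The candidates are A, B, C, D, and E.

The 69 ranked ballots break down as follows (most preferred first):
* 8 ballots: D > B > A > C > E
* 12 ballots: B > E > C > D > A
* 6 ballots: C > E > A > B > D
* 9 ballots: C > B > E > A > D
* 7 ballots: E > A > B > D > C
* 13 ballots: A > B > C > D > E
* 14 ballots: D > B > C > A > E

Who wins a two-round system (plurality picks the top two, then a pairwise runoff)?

Round 1 first-place votes: A 13, B 12, C 15, D 22, E 7. D and C advance.
Runoff: D is ranked above C on 29 ballots, C above D on 40.

C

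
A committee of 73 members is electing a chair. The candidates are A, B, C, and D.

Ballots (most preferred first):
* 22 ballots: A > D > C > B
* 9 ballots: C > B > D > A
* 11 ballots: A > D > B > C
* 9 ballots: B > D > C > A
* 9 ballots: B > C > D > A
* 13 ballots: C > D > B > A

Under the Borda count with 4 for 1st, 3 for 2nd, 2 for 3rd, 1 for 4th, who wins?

A: 22×4 + 9×1 + 11×4 + 9×1 + 9×1 + 13×1 = 172
B: 22×1 + 9×3 + 11×2 + 9×4 + 9×4 + 13×2 = 169
C: 22×2 + 9×4 + 11×1 + 9×2 + 9×3 + 13×4 = 188
D: 22×3 + 9×2 + 11×3 + 9×3 + 9×2 + 13×3 = 201

D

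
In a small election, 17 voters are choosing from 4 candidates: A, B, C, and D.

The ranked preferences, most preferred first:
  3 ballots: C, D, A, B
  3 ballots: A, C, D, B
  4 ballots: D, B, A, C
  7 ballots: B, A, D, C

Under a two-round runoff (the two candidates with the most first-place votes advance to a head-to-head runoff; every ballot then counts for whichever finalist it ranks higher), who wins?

D

Round 1 first-place votes: A 3, B 7, C 3, D 4. B and D advance.
Runoff: B is ranked above D on 7 ballots, D above B on 10.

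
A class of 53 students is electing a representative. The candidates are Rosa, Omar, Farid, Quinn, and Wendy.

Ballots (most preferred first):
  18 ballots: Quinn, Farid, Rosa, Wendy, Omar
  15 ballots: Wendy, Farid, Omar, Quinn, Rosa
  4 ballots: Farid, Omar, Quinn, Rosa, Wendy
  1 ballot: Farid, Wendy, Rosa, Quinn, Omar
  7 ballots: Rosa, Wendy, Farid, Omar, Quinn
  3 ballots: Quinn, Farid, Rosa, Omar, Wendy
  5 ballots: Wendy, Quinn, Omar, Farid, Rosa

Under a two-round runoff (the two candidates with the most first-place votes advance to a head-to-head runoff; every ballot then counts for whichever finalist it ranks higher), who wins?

Wendy

Round 1 first-place votes: Rosa 7, Omar 0, Farid 5, Quinn 21, Wendy 20. Quinn and Wendy advance.
Runoff: Quinn is ranked above Wendy on 25 ballots, Wendy above Quinn on 28.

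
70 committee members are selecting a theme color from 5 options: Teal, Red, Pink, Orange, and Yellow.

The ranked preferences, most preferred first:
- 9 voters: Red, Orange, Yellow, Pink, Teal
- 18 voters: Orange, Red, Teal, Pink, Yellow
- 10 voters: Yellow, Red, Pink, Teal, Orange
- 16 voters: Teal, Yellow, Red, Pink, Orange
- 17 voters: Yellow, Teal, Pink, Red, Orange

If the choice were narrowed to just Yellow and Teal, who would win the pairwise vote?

Yellow is ranked above Teal on 36 ballots; Teal above Yellow on 34.

Yellow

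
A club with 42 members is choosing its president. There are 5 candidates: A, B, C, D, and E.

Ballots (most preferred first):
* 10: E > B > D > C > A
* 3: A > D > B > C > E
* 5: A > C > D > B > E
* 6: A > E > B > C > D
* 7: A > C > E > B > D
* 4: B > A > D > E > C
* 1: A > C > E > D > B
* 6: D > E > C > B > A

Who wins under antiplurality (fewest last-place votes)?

B

Last-place votes: A 16, B 1, C 4, D 13, E 8.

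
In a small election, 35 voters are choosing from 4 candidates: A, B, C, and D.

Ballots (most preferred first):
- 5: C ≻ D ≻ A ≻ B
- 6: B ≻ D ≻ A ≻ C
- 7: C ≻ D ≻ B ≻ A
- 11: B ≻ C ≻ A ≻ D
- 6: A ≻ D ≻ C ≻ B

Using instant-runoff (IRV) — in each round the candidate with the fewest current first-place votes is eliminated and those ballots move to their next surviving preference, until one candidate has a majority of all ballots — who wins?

C

Round 1: A 6, B 17, C 12, D 0. D eliminated.
Round 2: A 6, B 17, C 12. A eliminated.
Round 3: B 17, C 18. C has a majority (≥18).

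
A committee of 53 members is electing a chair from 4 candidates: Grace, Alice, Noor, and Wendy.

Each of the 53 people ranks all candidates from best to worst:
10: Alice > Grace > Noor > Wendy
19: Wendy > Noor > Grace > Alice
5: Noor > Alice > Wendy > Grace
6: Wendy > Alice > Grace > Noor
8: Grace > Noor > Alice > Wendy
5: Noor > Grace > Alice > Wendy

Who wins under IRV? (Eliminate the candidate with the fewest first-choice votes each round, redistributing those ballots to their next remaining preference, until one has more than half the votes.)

Noor

Round 1: Grace 8, Alice 10, Noor 10, Wendy 25. Grace eliminated.
Round 2: Alice 10, Noor 18, Wendy 25. Alice eliminated.
Round 3: Noor 28, Wendy 25. Noor has a majority (≥27).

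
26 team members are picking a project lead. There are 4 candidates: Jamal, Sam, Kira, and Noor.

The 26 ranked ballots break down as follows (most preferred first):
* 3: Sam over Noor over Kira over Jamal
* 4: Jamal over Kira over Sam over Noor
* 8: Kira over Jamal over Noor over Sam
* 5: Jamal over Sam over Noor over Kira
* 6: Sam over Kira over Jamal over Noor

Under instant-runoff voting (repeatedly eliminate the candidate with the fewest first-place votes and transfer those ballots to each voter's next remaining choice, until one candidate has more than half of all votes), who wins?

Round 1: Jamal 9, Sam 9, Kira 8, Noor 0. Noor eliminated.
Round 2: Jamal 9, Sam 9, Kira 8. Kira eliminated.
Round 3: Jamal 17, Sam 9. Jamal has a majority (≥14).

Jamal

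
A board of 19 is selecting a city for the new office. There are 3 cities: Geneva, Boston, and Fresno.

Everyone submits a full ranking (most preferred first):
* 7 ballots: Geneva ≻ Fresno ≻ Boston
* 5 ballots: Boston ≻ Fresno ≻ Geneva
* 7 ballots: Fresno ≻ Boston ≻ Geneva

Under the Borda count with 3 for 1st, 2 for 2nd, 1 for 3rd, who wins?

Geneva: 7×3 + 5×1 + 7×1 = 33
Boston: 7×1 + 5×3 + 7×2 = 36
Fresno: 7×2 + 5×2 + 7×3 = 45

Fresno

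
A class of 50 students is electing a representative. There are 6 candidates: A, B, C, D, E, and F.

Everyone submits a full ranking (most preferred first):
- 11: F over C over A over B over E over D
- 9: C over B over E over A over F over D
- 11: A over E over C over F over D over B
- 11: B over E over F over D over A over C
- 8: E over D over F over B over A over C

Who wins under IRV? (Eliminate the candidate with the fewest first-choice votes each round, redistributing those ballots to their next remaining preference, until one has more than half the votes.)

F

Round 1: A 11, B 11, C 9, D 0, E 8, F 11. D eliminated.
Round 2: A 11, B 11, C 9, E 8, F 11. E eliminated.
Round 3: A 11, B 11, C 9, F 19. C eliminated.
Round 4: A 11, B 20, F 19. A eliminated.
Round 5: B 20, F 30. F has a majority (≥26).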